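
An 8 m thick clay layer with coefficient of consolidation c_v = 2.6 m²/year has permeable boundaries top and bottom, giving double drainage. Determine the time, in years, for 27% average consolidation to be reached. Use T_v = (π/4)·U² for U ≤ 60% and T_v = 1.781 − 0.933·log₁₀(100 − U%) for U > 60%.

t ≈ 0.352 years

Drainage path length: H_d = H/2 = 4 m (double drainage).
U ≤ 60%: T_v = (π/4)·U² = (π/4)×0.27² = 0.057256.
t = T_v·H_d²/c_v = 0.057256×4²/2.6 = 0.3523 years.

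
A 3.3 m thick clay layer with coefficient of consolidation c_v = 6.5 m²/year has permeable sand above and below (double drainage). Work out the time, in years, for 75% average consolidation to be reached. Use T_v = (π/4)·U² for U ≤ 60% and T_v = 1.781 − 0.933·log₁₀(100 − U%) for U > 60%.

t ≈ 0.2 years

Drainage path length: H_d = H/2 = 1.65 m (double drainage).
U > 60%: T_v = 1.781 − 0.933·log₁₀(100 − 75) = 0.47672.
t = T_v·H_d²/c_v = 0.47672×1.65²/6.5 = 0.1997 years.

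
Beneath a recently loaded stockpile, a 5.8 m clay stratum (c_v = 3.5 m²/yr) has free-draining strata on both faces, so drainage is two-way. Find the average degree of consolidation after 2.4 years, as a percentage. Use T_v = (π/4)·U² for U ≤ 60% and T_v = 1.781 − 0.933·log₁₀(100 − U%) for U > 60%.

Drainage path length: H_d = H/2 = 2.9 m (double drainage).
T_v = c_v·t/H_d² = 3.5×2.4/2.9² = 0.99881.
T_v = 0.99881 corresponds to the U > 60% branch:
U = 1 − 10^((1.781 − T_v)/0.933)/100 = 0.9311

U ≈ 93.1 %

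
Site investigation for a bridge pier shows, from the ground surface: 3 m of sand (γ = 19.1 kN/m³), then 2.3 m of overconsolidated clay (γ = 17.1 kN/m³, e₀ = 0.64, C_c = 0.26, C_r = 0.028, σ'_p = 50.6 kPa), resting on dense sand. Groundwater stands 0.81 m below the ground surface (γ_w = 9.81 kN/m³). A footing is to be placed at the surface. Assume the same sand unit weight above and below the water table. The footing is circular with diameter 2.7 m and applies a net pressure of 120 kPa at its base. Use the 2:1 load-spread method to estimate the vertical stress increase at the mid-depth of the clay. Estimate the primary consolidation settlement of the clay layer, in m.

Mid-depth of clay below the ground surface: z = 3 + 2.3/2 = 4.15 m.
Total vertical stress at mid-clay: σ_v = 19.1×3 + 17.1×1.15 = 76.965 kPa.
Pore pressure: u = 9.81×(4.15 − 0.81) = 32.765 kPa.
Initial effective stress: σ'_0 = σ_v − u = 76.965 − 32.765 = 44.2 kPa.
Stress increase at mid-clay by the 2:1 spreading method:
Δσ ≈ qD²/(D+z)² = 120×2.7²/(2.7+4.15)² = 18.644 kPa
Final effective stress: σ'_f = 44.2 + 18.644 = 62.844 kPa.
σ'_f = 62.844 > σ'_p = 50.6 kPa, so the stress path crosses the preconsolidation pressure — recompression up to σ'_p, then virgin compression beyond:
S_c = H/(1+e₀)·[C_r·log₁₀(σ'_p/σ'_0) + C_c·log₁₀(σ'_f/σ'_p)]
    = 2.3/1.64 × [0.028×log₁₀(50.6/44.2) + 0.26×log₁₀(62.844/50.6)]
    = 1.4024 × [0.0016444 + 0.024469] = 0.03662 m

S_c ≈ 0.0366 m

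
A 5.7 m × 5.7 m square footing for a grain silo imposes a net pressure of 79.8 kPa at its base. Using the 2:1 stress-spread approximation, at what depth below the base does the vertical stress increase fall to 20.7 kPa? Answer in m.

2:1 spreading — at depth z the loaded area has grown by z in each plan dimension:
qB²/(B+z)² = Δσ_z ⇒ z = B(√(q/Δσ_z) − 1) = 5.7×(√(79.8/20.7) − 1) = 5.492 m

z ≈ 5.49 m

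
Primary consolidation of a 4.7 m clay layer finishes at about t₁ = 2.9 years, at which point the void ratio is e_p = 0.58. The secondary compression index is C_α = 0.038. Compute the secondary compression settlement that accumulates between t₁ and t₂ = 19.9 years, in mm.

Secondary compression: S_s = C_α·H/(1+e_p)·log₁₀(t₂/t₁)
S_s = 0.038×4.7/(1+0.58)×log₁₀(19.9/2.9)
    = 0.113 × 0.8365 = 0.09455 m

S_s ≈ 94.6 mm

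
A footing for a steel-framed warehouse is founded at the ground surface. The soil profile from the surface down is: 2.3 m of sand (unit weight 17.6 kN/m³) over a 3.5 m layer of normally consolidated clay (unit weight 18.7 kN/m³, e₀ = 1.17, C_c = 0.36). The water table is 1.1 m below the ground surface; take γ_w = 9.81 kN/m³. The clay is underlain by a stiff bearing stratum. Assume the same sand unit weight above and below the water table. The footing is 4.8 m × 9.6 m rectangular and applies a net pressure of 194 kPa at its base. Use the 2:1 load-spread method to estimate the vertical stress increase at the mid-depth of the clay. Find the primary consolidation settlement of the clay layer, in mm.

Mid-depth of clay below the ground surface: z = 2.3 + 3.5/2 = 4.05 m.
Total vertical stress at mid-clay: σ_v = 17.6×2.3 + 18.7×1.75 = 73.205 kPa.
Pore pressure: u = 9.81×(4.05 − 1.1) = 28.94 kPa.
Initial effective stress: σ'_0 = σ_v − u = 73.205 − 28.94 = 44.265 kPa.
Stress increase at mid-clay by the 2:1 spreading method:
Δσ = qBL/((B+z)(L+z)) = 194×4.8×9.6/((4.8+4.05)(9.6+4.05)) = 74.001 kPa
Final effective stress: σ'_f = σ'_0 + Δσ = 44.265 + 74.001 = 118.27 kPa.
Normally consolidated clay, so the full stress increment lies on the virgin compression line:
S_c = C_c·H/(1+e₀)·log₁₀(σ'_f/σ'_0) = 0.36×3.5/(1+1.17)×log₁₀(118.27/44.265)
    = 0.58065 × 0.42681 = 0.2478 m

S_c ≈ 248 mm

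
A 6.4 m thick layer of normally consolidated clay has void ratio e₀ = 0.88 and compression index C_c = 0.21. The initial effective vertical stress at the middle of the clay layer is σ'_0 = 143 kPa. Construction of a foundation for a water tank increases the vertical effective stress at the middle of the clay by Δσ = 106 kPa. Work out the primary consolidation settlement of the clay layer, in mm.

Final effective stress: σ'_f = σ'_0 + Δσ = 143 + 106 = 249 kPa.
Normally consolidated clay, so the full stress increment lies on the virgin compression line:
S_c = C_c·H/(1+e₀)·log₁₀(σ'_f/σ'_0) = 0.21×6.4/(1+0.88)×log₁₀(249/143)
    = 0.71489 × 0.24086 = 0.1722 m

S_c ≈ 172 mm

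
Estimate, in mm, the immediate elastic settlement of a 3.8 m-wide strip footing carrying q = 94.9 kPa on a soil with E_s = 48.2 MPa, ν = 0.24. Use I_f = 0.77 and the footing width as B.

S_e ≈ 5.43 mm

Immediate (elastic) settlement: S_e = q·B·(1−ν²)/E_s · I_f.
E_s = 48.2 MPa = 48200 kPa.
S_e = 94.9 × 3.8 × (1 − 0.24²) / 48200 × 0.77
    = 94.9 × 3.8 × 0.9424 / 48200 × 0.77
    = 0.005429 m = 5.429 mm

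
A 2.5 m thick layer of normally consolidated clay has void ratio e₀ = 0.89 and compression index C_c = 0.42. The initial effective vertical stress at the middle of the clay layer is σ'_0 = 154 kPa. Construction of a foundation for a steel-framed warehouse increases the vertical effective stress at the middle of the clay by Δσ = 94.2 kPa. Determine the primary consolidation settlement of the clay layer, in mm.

S_c ≈ 115 mm

Final effective stress: σ'_f = σ'_0 + Δσ = 154 + 94.2 = 248.2 kPa.
Normally consolidated clay, so the full stress increment lies on the virgin compression line:
S_c = C_c·H/(1+e₀)·log₁₀(σ'_f/σ'_0) = 0.42×2.5/(1+0.89)×log₁₀(248.2/154)
    = 0.55556 × 0.20728 = 0.1152 m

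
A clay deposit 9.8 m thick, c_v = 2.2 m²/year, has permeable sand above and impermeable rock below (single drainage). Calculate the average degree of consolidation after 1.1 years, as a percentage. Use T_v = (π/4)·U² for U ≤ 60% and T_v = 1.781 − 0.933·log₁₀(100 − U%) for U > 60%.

Drainage path length: H_d = H = 9.8 m (single drainage).
T_v = c_v·t/H_d² = 2.2×1.1/9.8² = 0.025198.
T_v = 0.025198 corresponds to the U ≤ 60% branch:
U = √(4T_v/π) = 0.1791

U ≈ 17.9 %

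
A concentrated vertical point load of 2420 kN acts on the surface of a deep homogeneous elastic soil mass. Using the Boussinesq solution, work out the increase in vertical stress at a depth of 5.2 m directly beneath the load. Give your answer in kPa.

Boussinesq vertical stress below a point load on an elastic half-space:
Δσ_z = 3P/(2πz²) · [1 + (r/z)²]^(−5/2)
r/z = 0/5.2 = 0; [1+(r/z)²]^(−5/2) = 1.
Δσ_z = 3×2420/(2π×5.2²) × 1 = 42.732 × 1 = 42.73 kPa

Δσ_z ≈ 42.7 kPa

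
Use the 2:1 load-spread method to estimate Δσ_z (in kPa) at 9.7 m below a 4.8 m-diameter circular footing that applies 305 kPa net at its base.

Δσ_z ≈ 33.4 kPa

By the 2:1 method the load spreads at 1 horizontal : 2 vertical, so at depth z the loaded area has grown by z in each plan dimension:
Δσ ≈ qD²/(D+z)² = 305×4.8²/(4.8+9.7)² = 33.423 kPa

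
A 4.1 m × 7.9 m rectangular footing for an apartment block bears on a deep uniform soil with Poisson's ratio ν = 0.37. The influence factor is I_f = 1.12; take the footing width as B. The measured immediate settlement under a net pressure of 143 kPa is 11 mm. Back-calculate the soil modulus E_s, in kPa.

E_s ≈ 51500 kPa

S_e = q·B·(1−ν²)/E_s · I_f  ⇒  E_s = q·B·(1−ν²)·I_f / S_e.
E_s = 143 × 4.1 × 0.8631 × 1.12 / 0.011 = 51520 kPa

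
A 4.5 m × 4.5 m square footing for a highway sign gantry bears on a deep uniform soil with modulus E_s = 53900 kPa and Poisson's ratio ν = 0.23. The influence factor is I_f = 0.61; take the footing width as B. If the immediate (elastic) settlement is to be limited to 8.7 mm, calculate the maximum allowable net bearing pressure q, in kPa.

S_e = q·B·(1−ν²)/E_s · I_f  ⇒  q = S_e·E_s / (B·(1−ν²)·I_f).
q = 0.0087 × 53900 / (4.5 × 0.9471 × 0.61) = 180.4 kPa

q ≈ 180 kPa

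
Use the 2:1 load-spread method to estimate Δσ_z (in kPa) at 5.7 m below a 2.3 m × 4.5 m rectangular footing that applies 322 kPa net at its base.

By the 2:1 method the load spreads at 1 horizontal : 2 vertical, so at depth z the loaded area has grown by z in each plan dimension:
Δσ = qBL/((B+z)(L+z)) = 322×2.3×4.5/((2.3+5.7)(4.5+5.7)) = 40.842 kPa

Δσ_z ≈ 40.8 kPa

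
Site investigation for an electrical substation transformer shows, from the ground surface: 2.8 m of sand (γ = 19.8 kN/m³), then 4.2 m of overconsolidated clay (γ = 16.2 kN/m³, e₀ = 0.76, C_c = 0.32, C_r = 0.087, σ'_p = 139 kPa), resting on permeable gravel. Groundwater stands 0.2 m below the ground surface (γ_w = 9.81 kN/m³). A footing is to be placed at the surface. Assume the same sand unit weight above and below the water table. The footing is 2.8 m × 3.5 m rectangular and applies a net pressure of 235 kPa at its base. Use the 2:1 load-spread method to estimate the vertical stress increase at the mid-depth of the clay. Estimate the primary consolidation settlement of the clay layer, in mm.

S_c ≈ 54.1 mm

Mid-depth of clay below the ground surface: z = 2.8 + 4.2/2 = 4.9 m.
Total vertical stress at mid-clay: σ_v = 19.8×2.8 + 16.2×2.1 = 89.46 kPa.
Pore pressure: u = 9.81×(4.9 − 0.2) = 46.107 kPa.
Initial effective stress: σ'_0 = σ_v − u = 89.46 − 46.107 = 43.353 kPa.
Stress increase at mid-clay by the 2:1 spreading method:
Δσ = qBL/((B+z)(L+z)) = 235×2.8×3.5/((2.8+4.9)(3.5+4.9)) = 35.606 kPa
Final effective stress: σ'_f = 43.353 + 35.606 = 78.959 kPa.
σ'_f = 78.959 ≤ σ'_p = 139 kPa, so the clay remains overconsolidated and only the recompression index applies:
S_c = C_r·H/(1+e₀)·log₁₀(σ'_f/σ'_0) = 0.087×4.2/1.76×log₁₀(78.959/43.353)
    = 0.20762 × 0.26038 = 0.05406 m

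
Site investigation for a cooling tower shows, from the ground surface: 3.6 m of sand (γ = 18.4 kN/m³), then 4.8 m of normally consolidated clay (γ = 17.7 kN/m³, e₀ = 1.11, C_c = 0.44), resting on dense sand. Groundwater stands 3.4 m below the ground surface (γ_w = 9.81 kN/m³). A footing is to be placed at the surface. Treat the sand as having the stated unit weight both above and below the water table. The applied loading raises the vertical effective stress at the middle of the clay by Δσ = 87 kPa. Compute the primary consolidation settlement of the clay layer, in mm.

S_c ≈ 311 mm

Mid-depth of clay below the ground surface: z = 3.6 + 4.8/2 = 6 m.
Total vertical stress at mid-clay: σ_v = 18.4×3.6 + 17.7×2.4 = 108.72 kPa.
Pore pressure: u = 9.81×(6 − 3.4) = 25.506 kPa.
Initial effective stress: σ'_0 = σ_v − u = 108.72 − 25.506 = 83.214 kPa.
Final effective stress: σ'_f = σ'_0 + Δσ = 83.214 + 87 = 170.21 kPa.
Normally consolidated clay, so the full stress increment lies on the virgin compression line:
S_c = C_c·H/(1+e₀)·log₁₀(σ'_f/σ'_0) = 0.44×4.8/(1+1.11)×log₁₀(170.21/83.214)
    = 1.0009 × 0.31079 = 0.3111 m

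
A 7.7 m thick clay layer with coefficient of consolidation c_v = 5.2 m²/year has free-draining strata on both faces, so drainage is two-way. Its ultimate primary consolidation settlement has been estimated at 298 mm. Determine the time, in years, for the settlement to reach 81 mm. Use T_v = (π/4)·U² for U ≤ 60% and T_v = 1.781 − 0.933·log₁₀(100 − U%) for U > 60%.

Drainage path length: H_d = H/2 = 3.85 m (double drainage).
U = S(t)/S_ult = 81/298 = 0.2718.
U ≤ 60%: T_v = (π/4)·U² = (π/4)×0.27181² = 0.058027.
t = T_v·H_d²/c_v = 0.058027×3.85²/5.2 = 0.1654 years.

t ≈ 0.165 years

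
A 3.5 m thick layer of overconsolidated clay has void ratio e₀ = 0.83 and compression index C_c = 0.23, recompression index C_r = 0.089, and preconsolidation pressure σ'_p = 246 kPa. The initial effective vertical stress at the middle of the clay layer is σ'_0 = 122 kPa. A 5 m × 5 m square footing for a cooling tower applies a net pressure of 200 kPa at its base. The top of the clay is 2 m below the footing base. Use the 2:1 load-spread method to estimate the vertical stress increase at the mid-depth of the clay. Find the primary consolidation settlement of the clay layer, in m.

S_c ≈ 0.0317 m

Mid-depth of clay below the footing base: z = 2 + 3.5/2 = 3.75 m.
Stress increase at mid-clay by the 2:1 spreading method:
Δσ = qBL/((B+z)(L+z)) = 200×5×5/((5+3.75)(5+3.75)) = 65.306 kPa
Final effective stress: σ'_f = 122 + 65.306 = 187.31 kPa.
σ'_f = 187.31 ≤ σ'_p = 246 kPa, so the clay remains overconsolidated and only the recompression index applies:
S_c = C_r·H/(1+e₀)·log₁₀(σ'_f/σ'_0) = 0.089×3.5/1.83×log₁₀(187.31/122)
    = 0.17022 × 0.1862 = 0.0317 m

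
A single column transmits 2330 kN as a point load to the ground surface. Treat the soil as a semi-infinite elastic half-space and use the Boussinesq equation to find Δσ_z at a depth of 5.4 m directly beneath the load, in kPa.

Boussinesq vertical stress below a point load on an elastic half-space:
Δσ_z = 3P/(2πz²) · [1 + (r/z)²]^(−5/2)
r/z = 0/5.4 = 0; [1+(r/z)²]^(−5/2) = 1.
Δσ_z = 3×2330/(2π×5.4²) × 1 = 38.151 × 1 = 38.15 kPa

Δσ_z ≈ 38.2 kPa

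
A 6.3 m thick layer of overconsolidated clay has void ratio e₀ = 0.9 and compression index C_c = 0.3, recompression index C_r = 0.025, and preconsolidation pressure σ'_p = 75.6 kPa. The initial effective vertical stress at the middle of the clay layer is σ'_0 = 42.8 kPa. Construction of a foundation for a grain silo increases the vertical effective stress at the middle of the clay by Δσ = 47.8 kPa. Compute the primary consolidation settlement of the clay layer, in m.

S_c ≈ 0.0987 m

Final effective stress: σ'_f = 42.8 + 47.8 = 90.6 kPa.
σ'_f = 90.6 > σ'_p = 75.6 kPa, so the stress path crosses the preconsolidation pressure — recompression up to σ'_p, then virgin compression beyond:
S_c = H/(1+e₀)·[C_r·log₁₀(σ'_p/σ'_0) + C_c·log₁₀(σ'_f/σ'_p)]
    = 6.3/1.9 × [0.025×log₁₀(75.6/42.8) + 0.3×log₁₀(90.6/75.6)]
    = 3.3158 × [0.006177 + 0.023582] = 0.09867 m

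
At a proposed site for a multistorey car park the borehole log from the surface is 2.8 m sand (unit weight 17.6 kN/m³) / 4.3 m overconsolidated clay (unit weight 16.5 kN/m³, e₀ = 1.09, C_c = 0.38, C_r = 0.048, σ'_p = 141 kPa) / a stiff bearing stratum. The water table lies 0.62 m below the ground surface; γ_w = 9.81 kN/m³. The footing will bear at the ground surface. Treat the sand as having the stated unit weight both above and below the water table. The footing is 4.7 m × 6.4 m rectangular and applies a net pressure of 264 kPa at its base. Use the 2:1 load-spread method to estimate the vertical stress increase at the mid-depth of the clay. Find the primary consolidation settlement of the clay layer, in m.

Mid-depth of clay below the ground surface: z = 2.8 + 4.3/2 = 4.95 m.
Total vertical stress at mid-clay: σ_v = 17.6×2.8 + 16.5×2.15 = 84.755 kPa.
Pore pressure: u = 9.81×(4.95 − 0.62) = 42.477 kPa.
Initial effective stress: σ'_0 = σ_v − u = 84.755 − 42.477 = 42.278 kPa.
Stress increase at mid-clay by the 2:1 spreading method:
Δσ = qBL/((B+z)(L+z)) = 264×4.7×6.4/((4.7+4.95)(6.4+4.95)) = 72.503 kPa
Final effective stress: σ'_f = 42.278 + 72.503 = 114.78 kPa.
σ'_f = 114.78 ≤ σ'_p = 141 kPa, so the clay remains overconsolidated and only the recompression index applies:
S_c = C_r·H/(1+e₀)·log₁₀(σ'_f/σ'_0) = 0.048×4.3/2.09×log₁₀(114.78/42.278)
    = 0.098755 × 0.43375 = 0.04284 m

S_c ≈ 0.0428 m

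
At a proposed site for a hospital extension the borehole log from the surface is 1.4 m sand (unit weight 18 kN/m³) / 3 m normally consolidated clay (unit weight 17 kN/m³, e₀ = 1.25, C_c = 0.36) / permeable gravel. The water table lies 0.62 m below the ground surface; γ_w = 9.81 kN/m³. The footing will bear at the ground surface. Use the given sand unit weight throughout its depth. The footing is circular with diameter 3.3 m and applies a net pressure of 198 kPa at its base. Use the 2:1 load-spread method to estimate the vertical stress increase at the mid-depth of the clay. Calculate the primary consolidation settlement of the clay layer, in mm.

Mid-depth of clay below the ground surface: z = 1.4 + 3/2 = 2.9 m.
Total vertical stress at mid-clay: σ_v = 18×1.4 + 17×1.5 = 50.7 kPa.
Pore pressure: u = 9.81×(2.9 − 0.62) = 22.367 kPa.
Initial effective stress: σ'_0 = σ_v − u = 50.7 − 22.367 = 28.333 kPa.
Stress increase at mid-clay by the 2:1 spreading method:
Δσ ≈ qD²/(D+z)² = 198×3.3²/(3.3+2.9)² = 56.093 kPa
Final effective stress: σ'_f = σ'_0 + Δσ = 28.333 + 56.093 = 84.426 kPa.
Normally consolidated clay, so the full stress increment lies on the virgin compression line:
S_c = C_c·H/(1+e₀)·log₁₀(σ'_f/σ'_0) = 0.36×3/(1+1.25)×log₁₀(84.426/28.333)
    = 0.48 × 0.47418 = 0.2276 m

S_c ≈ 228 mm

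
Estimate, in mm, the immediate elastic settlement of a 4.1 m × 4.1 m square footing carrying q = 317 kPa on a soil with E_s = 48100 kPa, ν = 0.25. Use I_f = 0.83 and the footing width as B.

Immediate (elastic) settlement: S_e = q·B·(1−ν²)/E_s · I_f.
S_e = 317 × 4.1 × (1 − 0.25²) / 48100 × 0.83
    = 317 × 4.1 × 0.9375 / 48100 × 0.83
    = 0.02103 m = 21.03 mm

S_e ≈ 21 mm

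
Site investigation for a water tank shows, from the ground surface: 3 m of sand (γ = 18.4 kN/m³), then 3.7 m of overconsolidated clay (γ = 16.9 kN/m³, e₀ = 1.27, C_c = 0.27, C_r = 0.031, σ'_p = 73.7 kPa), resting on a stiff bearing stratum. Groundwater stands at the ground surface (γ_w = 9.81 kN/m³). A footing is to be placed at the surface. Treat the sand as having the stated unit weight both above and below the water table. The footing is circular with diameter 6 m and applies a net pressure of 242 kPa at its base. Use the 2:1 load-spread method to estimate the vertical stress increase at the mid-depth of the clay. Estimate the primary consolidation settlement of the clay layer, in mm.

S_c ≈ 95.5 mm

Mid-depth of clay below the ground surface: z = 3 + 3.7/2 = 4.85 m.
Total vertical stress at mid-clay: σ_v = 18.4×3 + 16.9×1.85 = 86.465 kPa.
Pore pressure: u = 9.81×(4.85 − 0) = 47.578 kPa.
Initial effective stress: σ'_0 = σ_v − u = 86.465 − 47.578 = 38.887 kPa.
Stress increase at mid-clay by the 2:1 spreading method:
Δσ ≈ qD²/(D+z)² = 242×6²/(6+4.85)² = 74.005 kPa
Final effective stress: σ'_f = 38.887 + 74.005 = 112.89 kPa.
σ'_f = 112.89 > σ'_p = 73.7 kPa, so the stress path crosses the preconsolidation pressure — recompression up to σ'_p, then virgin compression beyond:
S_c = H/(1+e₀)·[C_r·log₁₀(σ'_p/σ'_0) + C_c·log₁₀(σ'_f/σ'_p)]
    = 3.7/2.27 × [0.031×log₁₀(73.7/38.887) + 0.27×log₁₀(112.89/73.7)]
    = 1.63 × [0.0086076 + 0.050001] = 0.09553 m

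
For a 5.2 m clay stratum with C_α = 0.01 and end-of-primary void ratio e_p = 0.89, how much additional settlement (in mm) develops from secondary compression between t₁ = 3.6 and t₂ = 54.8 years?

Secondary compression: S_s = C_α·H/(1+e_p)·log₁₀(t₂/t₁)
S_s = 0.01×5.2/(1+0.89)×log₁₀(54.8/3.6)
    = 0.02751 × 1.182 = 0.03253 m

S_s ≈ 32.5 mm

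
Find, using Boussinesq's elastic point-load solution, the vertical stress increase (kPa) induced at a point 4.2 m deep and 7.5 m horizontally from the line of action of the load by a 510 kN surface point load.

Δσ_z ≈ 0.384 kPa

Boussinesq vertical stress below a point load on an elastic half-space:
Δσ_z = 3P/(2πz²) · [1 + (r/z)²]^(−5/2)
r/z = 7.5/4.2 = 1.7857; [1+(r/z)²]^(−5/2) = 0.027847.
Δσ_z = 3×510/(2π×4.2²) × 0.027847 = 13.804 × 0.027847 = 0.3844 kPa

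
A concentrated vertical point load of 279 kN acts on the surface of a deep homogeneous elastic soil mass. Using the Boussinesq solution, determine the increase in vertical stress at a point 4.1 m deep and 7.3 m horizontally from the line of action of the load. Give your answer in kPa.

Boussinesq vertical stress below a point load on an elastic half-space:
Δσ_z = 3P/(2πz²) · [1 + (r/z)²]^(−5/2)
r/z = 7.3/4.1 = 1.7805; [1+(r/z)²]^(−5/2) = 0.028159.
Δσ_z = 3×279/(2π×4.1²) × 0.028159 = 7.9246 × 0.028159 = 0.2231 kPa

Δσ_z ≈ 0.223 kPa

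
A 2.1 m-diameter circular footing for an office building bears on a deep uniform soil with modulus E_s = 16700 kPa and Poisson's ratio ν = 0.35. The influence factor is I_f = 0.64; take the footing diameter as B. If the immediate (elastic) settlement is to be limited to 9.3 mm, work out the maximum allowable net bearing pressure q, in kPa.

S_e = q·B·(1−ν²)/E_s · I_f  ⇒  q = S_e·E_s / (B·(1−ν²)·I_f).
q = 0.0093 × 16700 / (2.1 × 0.8775 × 0.64) = 131.7 kPa

q ≈ 132 kPa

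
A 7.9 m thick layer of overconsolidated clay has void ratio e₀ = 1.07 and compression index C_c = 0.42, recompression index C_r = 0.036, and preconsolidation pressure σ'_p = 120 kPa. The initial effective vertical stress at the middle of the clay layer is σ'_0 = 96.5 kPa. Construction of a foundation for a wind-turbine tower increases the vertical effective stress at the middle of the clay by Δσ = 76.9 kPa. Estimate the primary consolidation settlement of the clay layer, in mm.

S_c ≈ 269 mm

Final effective stress: σ'_f = 96.5 + 76.9 = 173.4 kPa.
σ'_f = 173.4 > σ'_p = 120 kPa, so the stress path crosses the preconsolidation pressure — recompression up to σ'_p, then virgin compression beyond:
S_c = H/(1+e₀)·[C_r·log₁₀(σ'_p/σ'_0) + C_c·log₁₀(σ'_f/σ'_p)]
    = 7.9/2.07 × [0.036×log₁₀(120/96.5) + 0.42×log₁₀(173.4/120)]
    = 3.8164 × [0.0034075 + 0.067144] = 0.2693 m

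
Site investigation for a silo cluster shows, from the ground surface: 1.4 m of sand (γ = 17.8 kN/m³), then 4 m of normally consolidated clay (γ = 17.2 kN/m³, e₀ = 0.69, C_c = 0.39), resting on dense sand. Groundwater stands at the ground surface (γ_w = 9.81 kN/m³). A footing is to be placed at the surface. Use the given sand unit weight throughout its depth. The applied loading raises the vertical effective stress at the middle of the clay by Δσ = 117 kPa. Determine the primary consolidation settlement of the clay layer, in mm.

Mid-depth of clay below the ground surface: z = 1.4 + 4/2 = 3.4 m.
Total vertical stress at mid-clay: σ_v = 17.8×1.4 + 17.2×2 = 59.32 kPa.
Pore pressure: u = 9.81×(3.4 − 0) = 33.354 kPa.
Initial effective stress: σ'_0 = σ_v − u = 59.32 − 33.354 = 25.966 kPa.
Final effective stress: σ'_f = σ'_0 + Δσ = 25.966 + 117 = 142.97 kPa.
Normally consolidated clay, so the full stress increment lies on the virgin compression line:
S_c = C_c·H/(1+e₀)·log₁₀(σ'_f/σ'_0) = 0.39×4/(1+0.69)×log₁₀(142.97/25.966)
    = 0.92308 × 0.74084 = 0.6839 m

S_c ≈ 684 mm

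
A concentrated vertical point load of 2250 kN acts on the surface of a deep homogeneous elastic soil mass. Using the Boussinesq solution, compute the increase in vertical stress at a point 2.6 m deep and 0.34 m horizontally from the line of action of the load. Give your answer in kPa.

Δσ_z ≈ 152 kPa

Boussinesq vertical stress below a point load on an elastic half-space:
Δσ_z = 3P/(2πz²) · [1 + (r/z)²]^(−5/2)
r/z = 0.34/2.6 = 0.13077; [1+(r/z)²]^(−5/2) = 0.9585.
Δσ_z = 3×2250/(2π×2.6²) × 0.9585 = 158.92 × 0.9585 = 152.3 kPa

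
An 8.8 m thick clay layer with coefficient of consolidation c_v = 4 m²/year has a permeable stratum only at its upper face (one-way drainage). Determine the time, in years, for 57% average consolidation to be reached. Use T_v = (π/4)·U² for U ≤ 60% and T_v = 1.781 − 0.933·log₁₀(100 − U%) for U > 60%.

Drainage path length: H_d = H = 8.8 m (single drainage).
U ≤ 60%: T_v = (π/4)·U² = (π/4)×0.57² = 0.25518.
t = T_v·H_d²/c_v = 0.25518×8.8²/4 = 4.94 years.

t ≈ 4.94 years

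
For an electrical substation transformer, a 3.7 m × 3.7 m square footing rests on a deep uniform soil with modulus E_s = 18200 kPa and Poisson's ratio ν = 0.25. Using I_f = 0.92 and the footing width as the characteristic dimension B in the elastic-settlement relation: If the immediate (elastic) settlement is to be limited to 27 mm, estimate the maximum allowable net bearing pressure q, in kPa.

q ≈ 154 kPa

S_e = q·B·(1−ν²)/E_s · I_f  ⇒  q = S_e·E_s / (B·(1−ν²)·I_f).
q = 0.027 × 18200 / (3.7 × 0.9375 × 0.92) = 154 kPa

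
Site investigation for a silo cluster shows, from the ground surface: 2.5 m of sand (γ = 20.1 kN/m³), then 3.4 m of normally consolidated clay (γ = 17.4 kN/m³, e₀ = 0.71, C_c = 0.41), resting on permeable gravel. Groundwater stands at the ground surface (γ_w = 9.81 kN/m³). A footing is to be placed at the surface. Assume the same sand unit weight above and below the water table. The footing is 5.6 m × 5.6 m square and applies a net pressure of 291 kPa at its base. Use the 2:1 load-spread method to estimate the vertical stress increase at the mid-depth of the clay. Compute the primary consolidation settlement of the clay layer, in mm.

S_c ≈ 439 mm

Mid-depth of clay below the ground surface: z = 2.5 + 3.4/2 = 4.2 m.
Total vertical stress at mid-clay: σ_v = 20.1×2.5 + 17.4×1.7 = 79.83 kPa.
Pore pressure: u = 9.81×(4.2 − 0) = 41.202 kPa.
Initial effective stress: σ'_0 = σ_v − u = 79.83 − 41.202 = 38.628 kPa.
Stress increase at mid-clay by the 2:1 spreading method:
Δσ = qBL/((B+z)(L+z)) = 291×5.6×5.6/((5.6+4.2)(5.6+4.2)) = 95.02 kPa
Final effective stress: σ'_f = σ'_0 + Δσ = 38.628 + 95.02 = 133.65 kPa.
Normally consolidated clay, so the full stress increment lies on the virgin compression line:
S_c = C_c·H/(1+e₀)·log₁₀(σ'_f/σ'_0) = 0.41×3.4/(1+0.71)×log₁₀(133.65/38.628)
    = 0.8152 × 0.53907 = 0.4394 m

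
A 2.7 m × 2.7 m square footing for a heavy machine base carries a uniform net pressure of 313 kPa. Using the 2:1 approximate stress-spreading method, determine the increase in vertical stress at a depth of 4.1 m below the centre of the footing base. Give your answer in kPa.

Δσ_z ≈ 49.3 kPa

By the 2:1 method the load spreads at 1 horizontal : 2 vertical, so at depth z the loaded area has grown by z in each plan dimension:
Δσ = qBL/((B+z)(L+z)) = 313×2.7×2.7/((2.7+4.1)(2.7+4.1)) = 49.346 kPa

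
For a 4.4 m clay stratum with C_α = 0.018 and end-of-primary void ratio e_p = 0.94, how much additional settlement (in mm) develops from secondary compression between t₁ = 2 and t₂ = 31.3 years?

S_s ≈ 48.8 mm

Secondary compression: S_s = C_α·H/(1+e_p)·log₁₀(t₂/t₁)
S_s = 0.018×4.4/(1+0.94)×log₁₀(31.3/2)
    = 0.04082 × 1.195 = 0.04877 m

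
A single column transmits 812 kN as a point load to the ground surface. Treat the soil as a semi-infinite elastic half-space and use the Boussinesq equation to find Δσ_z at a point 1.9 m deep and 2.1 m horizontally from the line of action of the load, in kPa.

Boussinesq vertical stress below a point load on an elastic half-space:
Δσ_z = 3P/(2πz²) · [1 + (r/z)²]^(−5/2)
r/z = 2.1/1.9 = 1.1053; [1+(r/z)²]^(−5/2) = 0.13594.
Δσ_z = 3×812/(2π×1.9²) × 0.13594 = 107.4 × 0.13594 = 14.6 kPa

Δσ_z ≈ 14.6 kPa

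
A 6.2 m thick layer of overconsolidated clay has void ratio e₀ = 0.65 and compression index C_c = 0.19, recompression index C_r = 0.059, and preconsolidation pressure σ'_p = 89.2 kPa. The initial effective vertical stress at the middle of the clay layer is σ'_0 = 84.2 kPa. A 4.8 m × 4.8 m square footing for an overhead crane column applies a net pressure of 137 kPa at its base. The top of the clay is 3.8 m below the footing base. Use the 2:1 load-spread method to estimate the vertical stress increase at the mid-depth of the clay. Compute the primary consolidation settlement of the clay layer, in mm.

S_c ≈ 62.7 mm

Mid-depth of clay below the footing base: z = 3.8 + 6.2/2 = 6.9 m.
Stress increase at mid-clay by the 2:1 spreading method:
Δσ = qBL/((B+z)(L+z)) = 137×4.8×4.8/((4.8+6.9)(4.8+6.9)) = 23.059 kPa
Final effective stress: σ'_f = 84.2 + 23.059 = 107.26 kPa.
σ'_f = 107.26 > σ'_p = 89.2 kPa, so the stress path crosses the preconsolidation pressure — recompression up to σ'_p, then virgin compression beyond:
S_c = H/(1+e₀)·[C_r·log₁₀(σ'_p/σ'_0) + C_c·log₁₀(σ'_f/σ'_p)]
    = 6.2/1.65 × [0.059×log₁₀(89.2/84.2) + 0.19×log₁₀(107.26/89.2)]
    = 3.7576 × [0.0014781 + 0.015214] = 0.06272 m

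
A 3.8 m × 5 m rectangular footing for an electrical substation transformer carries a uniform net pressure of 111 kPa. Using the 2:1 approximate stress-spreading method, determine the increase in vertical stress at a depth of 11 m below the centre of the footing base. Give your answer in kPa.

By the 2:1 method the load spreads at 1 horizontal : 2 vertical, so at depth z the loaded area has grown by z in each plan dimension:
Δσ = qBL/((B+z)(L+z)) = 111×3.8×5/((3.8+11)(5+11)) = 8.9062 kPa

Δσ_z ≈ 8.91 kPa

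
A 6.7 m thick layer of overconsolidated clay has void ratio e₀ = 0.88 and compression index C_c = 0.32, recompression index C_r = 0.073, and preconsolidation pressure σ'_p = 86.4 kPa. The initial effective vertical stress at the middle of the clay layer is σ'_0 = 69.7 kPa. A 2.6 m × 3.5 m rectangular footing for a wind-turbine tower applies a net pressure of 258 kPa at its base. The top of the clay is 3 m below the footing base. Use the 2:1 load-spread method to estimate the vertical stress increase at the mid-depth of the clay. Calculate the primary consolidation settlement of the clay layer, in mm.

Mid-depth of clay below the footing base: z = 3 + 6.7/2 = 6.35 m.
Stress increase at mid-clay by the 2:1 spreading method:
Δσ = qBL/((B+z)(L+z)) = 258×2.6×3.5/((2.6+6.35)(3.5+6.35)) = 26.632 kPa
Final effective stress: σ'_f = 69.7 + 26.632 = 96.332 kPa.
σ'_f = 96.332 > σ'_p = 86.4 kPa, so the stress path crosses the preconsolidation pressure — recompression up to σ'_p, then virgin compression beyond:
S_c = H/(1+e₀)·[C_r·log₁₀(σ'_p/σ'_0) + C_c·log₁₀(σ'_f/σ'_p)]
    = 6.7/1.88 × [0.073×log₁₀(86.4/69.7) + 0.32×log₁₀(96.332/86.4)]
    = 3.5638 × [0.0068095 + 0.015122] = 0.07816 m

S_c ≈ 78.2 mm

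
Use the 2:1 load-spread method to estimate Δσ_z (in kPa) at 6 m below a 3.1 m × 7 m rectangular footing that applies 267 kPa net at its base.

By the 2:1 method the load spreads at 1 horizontal : 2 vertical, so at depth z the loaded area has grown by z in each plan dimension:
Δσ = qBL/((B+z)(L+z)) = 267×3.1×7/((3.1+6)(7+6)) = 48.976 kPa

Δσ_z ≈ 49 kPa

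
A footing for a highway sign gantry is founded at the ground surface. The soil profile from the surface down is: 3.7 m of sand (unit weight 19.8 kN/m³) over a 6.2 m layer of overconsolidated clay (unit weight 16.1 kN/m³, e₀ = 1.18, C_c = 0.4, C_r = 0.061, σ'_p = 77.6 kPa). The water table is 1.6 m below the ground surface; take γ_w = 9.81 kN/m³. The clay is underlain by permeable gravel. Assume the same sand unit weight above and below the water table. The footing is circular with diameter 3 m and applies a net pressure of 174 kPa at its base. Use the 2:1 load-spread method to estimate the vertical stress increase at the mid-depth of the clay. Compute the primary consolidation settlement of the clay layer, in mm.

Mid-depth of clay below the ground surface: z = 3.7 + 6.2/2 = 6.8 m.
Total vertical stress at mid-clay: σ_v = 19.8×3.7 + 16.1×3.1 = 123.17 kPa.
Pore pressure: u = 9.81×(6.8 − 1.6) = 51.012 kPa.
Initial effective stress: σ'_0 = σ_v − u = 123.17 − 51.012 = 72.158 kPa.
Stress increase at mid-clay by the 2:1 spreading method:
Δσ ≈ qD²/(D+z)² = 174×3²/(3+6.8)² = 16.306 kPa
Final effective stress: σ'_f = 72.158 + 16.306 = 88.464 kPa.
σ'_f = 88.464 > σ'_p = 77.6 kPa, so the stress path crosses the preconsolidation pressure — recompression up to σ'_p, then virgin compression beyond:
S_c = H/(1+e₀)·[C_r·log₁₀(σ'_p/σ'_0) + C_c·log₁₀(σ'_f/σ'_p)]
    = 6.2/2.18 × [0.061×log₁₀(77.6/72.158) + 0.4×log₁₀(88.464/77.6)]
    = 2.844 × [0.0019262 + 0.022762] = 0.07021 m

S_c ≈ 70.2 mm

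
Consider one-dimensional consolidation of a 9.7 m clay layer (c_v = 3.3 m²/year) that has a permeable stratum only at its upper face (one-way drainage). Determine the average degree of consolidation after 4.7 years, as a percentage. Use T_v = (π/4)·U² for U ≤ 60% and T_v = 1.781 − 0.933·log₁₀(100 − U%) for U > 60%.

Drainage path length: H_d = H = 9.7 m (single drainage).
T_v = c_v·t/H_d² = 3.3×4.7/9.7² = 0.16484.
T_v = 0.16484 corresponds to the U ≤ 60% branch:
U = √(4T_v/π) = 0.4581

U ≈ 45.8 %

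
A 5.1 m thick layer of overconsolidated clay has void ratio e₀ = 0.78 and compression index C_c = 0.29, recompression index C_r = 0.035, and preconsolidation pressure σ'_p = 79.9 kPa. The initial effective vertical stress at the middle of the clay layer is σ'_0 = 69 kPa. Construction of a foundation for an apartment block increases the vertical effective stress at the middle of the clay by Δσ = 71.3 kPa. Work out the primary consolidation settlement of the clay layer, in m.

Final effective stress: σ'_f = 69 + 71.3 = 140.3 kPa.
σ'_f = 140.3 > σ'_p = 79.9 kPa, so the stress path crosses the preconsolidation pressure — recompression up to σ'_p, then virgin compression beyond:
S_c = H/(1+e₀)·[C_r·log₁₀(σ'_p/σ'_0) + C_c·log₁₀(σ'_f/σ'_p)]
    = 5.1/1.78 × [0.035×log₁₀(79.9/69) + 0.29×log₁₀(140.3/79.9)]
    = 2.8652 × [0.0022294 + 0.070908] = 0.2096 m

S_c ≈ 0.21 m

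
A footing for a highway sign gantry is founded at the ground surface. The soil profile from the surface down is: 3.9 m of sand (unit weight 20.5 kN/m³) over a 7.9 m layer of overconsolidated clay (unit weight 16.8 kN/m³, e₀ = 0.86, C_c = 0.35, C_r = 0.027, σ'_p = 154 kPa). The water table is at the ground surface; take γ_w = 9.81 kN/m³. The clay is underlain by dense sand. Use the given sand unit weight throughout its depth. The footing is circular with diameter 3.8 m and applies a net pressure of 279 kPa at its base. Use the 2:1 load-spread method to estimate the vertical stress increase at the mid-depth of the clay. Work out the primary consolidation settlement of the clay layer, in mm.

S_c ≈ 17.8 mm

Mid-depth of clay below the ground surface: z = 3.9 + 7.9/2 = 7.85 m.
Total vertical stress at mid-clay: σ_v = 20.5×3.9 + 16.8×3.95 = 146.31 kPa.
Pore pressure: u = 9.81×(7.85 − 0) = 77.008 kPa.
Initial effective stress: σ'_0 = σ_v − u = 146.31 − 77.008 = 69.302 kPa.
Stress increase at mid-clay by the 2:1 spreading method:
Δσ ≈ qD²/(D+z)² = 279×3.8²/(3.8+7.85)² = 29.684 kPa
Final effective stress: σ'_f = 69.302 + 29.684 = 98.986 kPa.
σ'_f = 98.986 ≤ σ'_p = 154 kPa, so the clay remains overconsolidated and only the recompression index applies:
S_c = C_r·H/(1+e₀)·log₁₀(σ'_f/σ'_0) = 0.027×7.9/1.86×log₁₀(98.986/69.302)
    = 0.11468 × 0.15483 = 0.01776 m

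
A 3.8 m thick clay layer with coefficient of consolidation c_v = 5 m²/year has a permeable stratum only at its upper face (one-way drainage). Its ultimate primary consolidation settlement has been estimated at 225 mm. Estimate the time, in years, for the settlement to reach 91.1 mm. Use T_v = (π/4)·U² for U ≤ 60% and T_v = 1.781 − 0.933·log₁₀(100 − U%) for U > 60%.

t ≈ 0.372 years

Drainage path length: H_d = H = 3.8 m (single drainage).
U = S(t)/S_ult = 91.1/225 = 0.4049.
U ≤ 60%: T_v = (π/4)·U² = (π/4)×0.40489² = 0.12875.
t = T_v·H_d²/c_v = 0.12875×3.8²/5 = 0.3718 years.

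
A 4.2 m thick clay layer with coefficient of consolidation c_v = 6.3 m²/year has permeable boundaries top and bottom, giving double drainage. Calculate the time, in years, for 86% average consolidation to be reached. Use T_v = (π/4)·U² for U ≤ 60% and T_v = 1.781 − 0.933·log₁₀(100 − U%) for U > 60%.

Drainage path length: H_d = H/2 = 2.1 m (double drainage).
U > 60%: T_v = 1.781 − 0.933·log₁₀(100 − 86) = 0.71166.
t = T_v·H_d²/c_v = 0.71166×2.1²/6.3 = 0.4982 years.

t ≈ 0.498 years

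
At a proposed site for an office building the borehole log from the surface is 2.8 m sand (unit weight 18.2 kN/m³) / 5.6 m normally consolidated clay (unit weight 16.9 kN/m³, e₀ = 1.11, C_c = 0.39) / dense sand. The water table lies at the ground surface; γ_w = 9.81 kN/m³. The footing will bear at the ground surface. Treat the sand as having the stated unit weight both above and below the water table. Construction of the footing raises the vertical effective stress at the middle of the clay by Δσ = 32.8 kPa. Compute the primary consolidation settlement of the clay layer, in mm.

S_c ≈ 253 mm

Mid-depth of clay below the ground surface: z = 2.8 + 5.6/2 = 5.6 m.
Total vertical stress at mid-clay: σ_v = 18.2×2.8 + 16.9×2.8 = 98.28 kPa.
Pore pressure: u = 9.81×(5.6 − 0) = 54.936 kPa.
Initial effective stress: σ'_0 = σ_v − u = 98.28 − 54.936 = 43.344 kPa.
Final effective stress: σ'_f = σ'_0 + Δσ = 43.344 + 32.8 = 76.144 kPa.
Normally consolidated clay, so the full stress increment lies on the virgin compression line:
S_c = C_c·H/(1+e₀)·log₁₀(σ'_f/σ'_0) = 0.39×5.6/(1+1.11)×log₁₀(76.144/43.344)
    = 1.0351 × 0.24471 = 0.2533 m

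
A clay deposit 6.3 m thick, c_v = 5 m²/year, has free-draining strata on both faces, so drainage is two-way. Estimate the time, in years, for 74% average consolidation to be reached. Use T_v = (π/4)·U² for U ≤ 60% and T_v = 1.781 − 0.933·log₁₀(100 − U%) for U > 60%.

Drainage path length: H_d = H/2 = 3.15 m (double drainage).
U > 60%: T_v = 1.781 − 0.933·log₁₀(100 − 74) = 0.46083.
t = T_v·H_d²/c_v = 0.46083×3.15²/5 = 0.9145 years.

t ≈ 0.915 years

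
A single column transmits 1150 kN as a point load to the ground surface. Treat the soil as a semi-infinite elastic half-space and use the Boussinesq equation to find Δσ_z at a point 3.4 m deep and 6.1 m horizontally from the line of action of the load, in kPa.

Δσ_z ≈ 1.3 kPa

Boussinesq vertical stress below a point load on an elastic half-space:
Δσ_z = 3P/(2πz²) · [1 + (r/z)²]^(−5/2)
r/z = 6.1/3.4 = 1.7941; [1+(r/z)²]^(−5/2) = 0.027353.
Δσ_z = 3×1150/(2π×3.4²) × 0.027353 = 47.499 × 0.027353 = 1.299 kPa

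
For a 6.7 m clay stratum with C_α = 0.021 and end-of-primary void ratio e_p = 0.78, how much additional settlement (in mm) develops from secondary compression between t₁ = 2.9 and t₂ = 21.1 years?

S_s ≈ 68.1 mm

Secondary compression: S_s = C_α·H/(1+e_p)·log₁₀(t₂/t₁)
S_s = 0.021×6.7/(1+0.78)×log₁₀(21.1/2.9)
    = 0.07904 × 0.8619 = 0.06813 m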